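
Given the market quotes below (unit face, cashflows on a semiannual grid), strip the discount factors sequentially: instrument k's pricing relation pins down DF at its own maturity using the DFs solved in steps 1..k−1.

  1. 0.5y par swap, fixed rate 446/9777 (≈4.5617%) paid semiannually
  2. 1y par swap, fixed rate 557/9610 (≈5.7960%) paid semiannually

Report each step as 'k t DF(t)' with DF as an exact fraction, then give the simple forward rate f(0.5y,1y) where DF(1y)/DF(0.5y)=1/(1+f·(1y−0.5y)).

1 1/2 9777/10000
2 1 9443/10000
f(0.5y,1y) = ((9777/10000)/(9443/10000) − 1)/(1/2) = 668/9443 ≈ 7.0740%

step 1 [0.5y] swap r/2=223/9777: DF=(1 − 223/9777·(0))/(1+223/9777) = 9777/10000 ≈ 0.977700
step 2 [1y] swap r/2=557/19220: DF=(1 − 557/19220·(0.977700))/(1+557/19220) = 9443/10000 ≈ 0.944300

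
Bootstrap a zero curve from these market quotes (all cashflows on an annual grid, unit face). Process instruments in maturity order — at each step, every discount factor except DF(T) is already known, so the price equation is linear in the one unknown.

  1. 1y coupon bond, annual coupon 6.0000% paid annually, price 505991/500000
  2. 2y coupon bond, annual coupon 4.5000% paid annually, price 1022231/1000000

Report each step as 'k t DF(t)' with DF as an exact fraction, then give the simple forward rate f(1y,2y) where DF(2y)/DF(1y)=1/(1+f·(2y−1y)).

step 1 [1y] bond c/1=3/50: DF=(505991/500000 − 3/50·(0))/(1+3/50) = 9547/10000 ≈ 0.954700
step 2 [2y] bond c/1=9/200: DF=(1022231/1000000 − 9/200·(0.954700))/(1+9/200) = 9371/10000 ≈ 0.937100

1 1 9547/10000
2 2 9371/10000
f(1y,2y) = ((9547/10000)/(9371/10000) − 1)/(1) = 176/9371 ≈ 1.8781%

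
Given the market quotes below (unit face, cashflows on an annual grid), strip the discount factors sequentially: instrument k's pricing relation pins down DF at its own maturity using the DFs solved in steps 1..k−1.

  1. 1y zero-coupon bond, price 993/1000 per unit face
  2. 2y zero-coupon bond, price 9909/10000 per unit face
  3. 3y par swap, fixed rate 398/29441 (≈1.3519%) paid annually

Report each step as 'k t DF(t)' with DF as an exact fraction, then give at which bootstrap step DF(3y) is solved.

1 1 993/1000
2 2 9909/10000
3 3 4801/5000
DF(3y) is solved at step 3

step 1 [1y] zero: DF = P = 993/1000 ≈ 0.993000
step 2 [2y] zero: DF = P = 9909/10000 ≈ 0.990900
step 3 [3y] swap r/1=398/29441: DF=(1 − 398/29441·(0.993000+0.990900))/(1+398/29441) = 4801/5000 ≈ 0.960200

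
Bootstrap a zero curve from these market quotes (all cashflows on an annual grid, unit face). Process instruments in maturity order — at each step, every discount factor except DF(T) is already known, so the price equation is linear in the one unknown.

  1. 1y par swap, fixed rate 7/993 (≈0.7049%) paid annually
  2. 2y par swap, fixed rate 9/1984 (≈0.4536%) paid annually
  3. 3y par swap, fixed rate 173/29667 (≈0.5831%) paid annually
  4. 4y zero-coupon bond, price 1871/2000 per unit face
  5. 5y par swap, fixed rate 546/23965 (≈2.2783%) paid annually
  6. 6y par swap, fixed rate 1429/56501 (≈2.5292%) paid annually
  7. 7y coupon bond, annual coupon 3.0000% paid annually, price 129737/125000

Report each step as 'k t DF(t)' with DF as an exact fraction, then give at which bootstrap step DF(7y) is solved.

1 1 993/1000
2 2 991/1000
3 3 9827/10000
4 4 1871/2000
5 5 2227/2500
6 6 8571/10000
7 7 8431/10000
DF(7y) is solved at step 7

step 1 [1y] swap r/1=7/993: DF=(1 − 7/993·(0))/(1+7/993) = 993/1000 ≈ 0.993000
step 2 [2y] swap r/1=9/1984: DF=(1 − 9/1984·(0.993000))/(1+9/1984) = 991/1000 ≈ 0.991000
step 3 [3y] swap r/1=173/29667: DF=(1 − 173/29667·(0.993000+0.991000))/(1+173/29667) = 9827/10000 ≈ 0.982700
step 4 [4y] zero: DF = P = 1871/2000 ≈ 0.935500
step 5 [5y] swap r/1=546/23965: DF=(1 − 546/23965·(0.993000+0.991000+0.982700+0.935500))/(1+546/23965) = 2227/2500 ≈ 0.890800
step 6 [6y] swap r/1=1429/56501: DF=(1 − 1429/56501·(0.993000+0.991000+0.982700+0.935500+0.890800))/(1+1429/56501) = 8571/10000 ≈ 0.857100
step 7 [7y] bond c/1=3/100: DF=(129737/125000 − 3/100·(0.993000+0.991000+0.982700+0.935500+0.890800+0.857100))/(1+3/100) = 8431/10000 ≈ 0.843100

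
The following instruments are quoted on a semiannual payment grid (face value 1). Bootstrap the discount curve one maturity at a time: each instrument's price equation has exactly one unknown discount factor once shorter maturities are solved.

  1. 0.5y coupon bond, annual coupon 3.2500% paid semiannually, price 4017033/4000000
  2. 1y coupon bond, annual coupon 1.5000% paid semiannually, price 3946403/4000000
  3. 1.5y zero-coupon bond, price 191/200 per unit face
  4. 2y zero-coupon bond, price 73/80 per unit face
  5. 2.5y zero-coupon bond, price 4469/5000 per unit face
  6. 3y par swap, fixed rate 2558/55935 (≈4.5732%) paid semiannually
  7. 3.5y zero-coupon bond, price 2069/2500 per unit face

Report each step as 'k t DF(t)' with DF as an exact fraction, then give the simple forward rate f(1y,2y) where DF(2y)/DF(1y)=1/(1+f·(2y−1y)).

1 1/2 4941/5000
2 1 9719/10000
3 3/2 191/200
4 2 73/80
5 5/2 4469/5000
6 3 8721/10000
7 7/2 2069/2500
f(1y,2y) = ((9719/10000)/(73/80) − 1)/(1) = 594/9125 ≈ 6.5096%

step 1 [0.5y] bond c/2=13/800: DF=(4017033/4000000 − 13/800·(0))/(1+13/800) = 4941/5000 ≈ 0.988200
step 2 [1y] bond c/2=3/400: DF=(3946403/4000000 − 3/400·(0.988200))/(1+3/400) = 9719/10000 ≈ 0.971900
step 3 [1.5y] zero: DF = P = 191/200 ≈ 0.955000
step 4 [2y] zero: DF = P = 73/80 ≈ 0.912500
step 5 [2.5y] zero: DF = P = 4469/5000 ≈ 0.893800
step 6 [3y] swap r/2=1279/55935: DF=(1 − 1279/55935·(0.988200+0.971900+0.955000+0.912500+0.893800))/(1+1279/55935) = 8721/10000 ≈ 0.872100
step 7 [3.5y] zero: DF = P = 2069/2500 ≈ 0.827600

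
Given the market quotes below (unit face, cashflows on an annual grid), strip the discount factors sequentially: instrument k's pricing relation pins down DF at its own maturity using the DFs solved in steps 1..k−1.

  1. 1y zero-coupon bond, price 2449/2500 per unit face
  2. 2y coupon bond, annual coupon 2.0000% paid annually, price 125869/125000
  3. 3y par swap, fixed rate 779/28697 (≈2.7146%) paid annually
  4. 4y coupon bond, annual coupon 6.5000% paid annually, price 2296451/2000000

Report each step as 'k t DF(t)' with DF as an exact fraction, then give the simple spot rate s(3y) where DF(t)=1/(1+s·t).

step 1 [1y] zero: DF = P = 2449/2500 ≈ 0.979600
step 2 [2y] bond c/1=1/50: DF=(125869/125000 − 1/50·(0.979600))/(1+1/50) = 121/125 ≈ 0.968000
step 3 [3y] swap r/1=779/28697: DF=(1 − 779/28697·(0.979600+0.968000))/(1+779/28697) = 9221/10000 ≈ 0.922100
step 4 [4y] bond c/1=13/200: DF=(2296451/2000000 − 13/200·(0.979600+0.968000+0.922100))/(1+13/200) = 903/1000 ≈ 0.903000

1 1 2449/2500
2 2 121/125
3 3 9221/10000
4 4 903/1000
s(3y) = (1/(9221/10000) − 1)/(3) = 779/27663 ≈ 2.8160%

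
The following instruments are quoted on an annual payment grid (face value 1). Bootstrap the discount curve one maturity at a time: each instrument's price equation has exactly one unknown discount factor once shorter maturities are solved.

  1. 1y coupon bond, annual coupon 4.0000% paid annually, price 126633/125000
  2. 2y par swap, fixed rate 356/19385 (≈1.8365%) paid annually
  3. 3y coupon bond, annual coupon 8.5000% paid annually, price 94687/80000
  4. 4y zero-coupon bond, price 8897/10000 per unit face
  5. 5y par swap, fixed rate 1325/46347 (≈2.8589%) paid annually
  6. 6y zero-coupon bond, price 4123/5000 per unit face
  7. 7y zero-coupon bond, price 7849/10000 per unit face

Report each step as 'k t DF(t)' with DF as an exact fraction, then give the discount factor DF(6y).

1 1 9741/10000
2 2 2411/2500
3 3 939/1000
4 4 8897/10000
5 5 347/400
6 6 4123/5000
7 7 7849/10000
DF(6y) = 4123/5000 ≈ 0.824600

step 1 [1y] bond c/1=1/25: DF=(126633/125000 − 1/25·(0))/(1+1/25) = 9741/10000 ≈ 0.974100
step 2 [2y] swap r/1=356/19385: DF=(1 − 356/19385·(0.974100))/(1+356/19385) = 2411/2500 ≈ 0.964400
step 3 [3y] bond c/1=17/200: DF=(94687/80000 − 17/200·(0.974100+0.964400))/(1+17/200) = 939/1000 ≈ 0.939000
step 4 [4y] zero: DF = P = 8897/10000 ≈ 0.889700
step 5 [5y] swap r/1=1325/46347: DF=(1 − 1325/46347·(0.974100+0.964400+0.939000+0.889700))/(1+1325/46347) = 347/400 ≈ 0.867500
step 6 [6y] zero: DF = P = 4123/5000 ≈ 0.824600
step 7 [7y] zero: DF = P = 7849/10000 ≈ 0.784900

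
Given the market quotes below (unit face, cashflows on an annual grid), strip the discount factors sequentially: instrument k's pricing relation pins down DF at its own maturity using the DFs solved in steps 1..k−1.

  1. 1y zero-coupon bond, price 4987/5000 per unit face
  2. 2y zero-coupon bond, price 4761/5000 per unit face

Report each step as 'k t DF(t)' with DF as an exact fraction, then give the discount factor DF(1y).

step 1 [1y] zero: DF = P = 4987/5000 ≈ 0.997400
step 2 [2y] zero: DF = P = 4761/5000 ≈ 0.952200

1 1 4987/5000
2 2 4761/5000
DF(1y) = 4987/5000 ≈ 0.997400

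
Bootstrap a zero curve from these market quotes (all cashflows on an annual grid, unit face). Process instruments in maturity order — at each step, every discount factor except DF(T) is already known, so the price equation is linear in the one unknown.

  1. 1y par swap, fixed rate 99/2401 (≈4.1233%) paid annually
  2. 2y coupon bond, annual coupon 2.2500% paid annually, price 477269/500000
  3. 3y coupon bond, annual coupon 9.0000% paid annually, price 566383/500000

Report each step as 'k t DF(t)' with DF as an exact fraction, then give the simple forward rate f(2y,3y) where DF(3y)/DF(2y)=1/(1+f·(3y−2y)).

1 1 2401/2500
2 2 2281/2500
3 3 4423/5000
f(2y,3y) = ((2281/2500)/(4423/5000) − 1)/(1) = 139/4423 ≈ 3.1427%

step 1 [1y] swap r/1=99/2401: DF=(1 − 99/2401·(0))/(1+99/2401) = 2401/2500 ≈ 0.960400
step 2 [2y] bond c/1=9/400: DF=(477269/500000 − 9/400·(0.960400))/(1+9/400) = 2281/2500 ≈ 0.912400
step 3 [3y] bond c/1=9/100: DF=(566383/500000 − 9/100·(0.960400+0.912400))/(1+9/100) = 4423/5000 ≈ 0.884600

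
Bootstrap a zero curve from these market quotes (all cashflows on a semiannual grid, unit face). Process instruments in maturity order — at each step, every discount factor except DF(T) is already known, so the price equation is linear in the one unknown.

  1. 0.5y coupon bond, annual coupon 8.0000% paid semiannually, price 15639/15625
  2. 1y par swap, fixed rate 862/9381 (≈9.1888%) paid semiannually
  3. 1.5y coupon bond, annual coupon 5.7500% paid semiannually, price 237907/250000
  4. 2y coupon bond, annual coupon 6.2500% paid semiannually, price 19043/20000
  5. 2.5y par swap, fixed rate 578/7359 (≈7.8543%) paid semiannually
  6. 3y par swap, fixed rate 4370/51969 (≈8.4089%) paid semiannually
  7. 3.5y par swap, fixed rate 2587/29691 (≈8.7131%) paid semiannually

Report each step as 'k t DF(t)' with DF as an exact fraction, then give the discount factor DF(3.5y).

step 1 [0.5y] bond c/2=1/25: DF=(15639/15625 − 1/25·(0))/(1+1/25) = 1203/1250 ≈ 0.962400
step 2 [1y] swap r/2=431/9381: DF=(1 − 431/9381·(0.962400))/(1+431/9381) = 4569/5000 ≈ 0.913800
step 3 [1.5y] bond c/2=23/800: DF=(237907/250000 − 23/800·(0.962400+0.913800))/(1+23/800) = 4363/5000 ≈ 0.872600
step 4 [2y] bond c/2=1/32: DF=(19043/20000 − 1/32·(0.962400+0.913800+0.872600))/(1+1/32) = 21/25 ≈ 0.840000
step 5 [2.5y] swap r/2=289/7359: DF=(1 − 289/7359·(0.962400+0.913800+0.872600+0.840000))/(1+289/7359) = 4133/5000 ≈ 0.826600
step 6 [3y] swap r/2=2185/51969: DF=(1 − 2185/51969·(0.962400+0.913800+0.872600+0.840000+0.826600))/(1+2185/51969) = 1563/2000 ≈ 0.781500
step 7 [3.5y] swap r/2=2587/59382: DF=(1 − 2587/59382·(0.962400+0.913800+0.872600+0.840000+0.826600+0.781500))/(1+2587/59382) = 7413/10000 ≈ 0.741300

1 1/2 1203/1250
2 1 4569/5000
3 3/2 4363/5000
4 2 21/25
5 5/2 4133/5000
6 3 1563/2000
7 7/2 7413/10000
DF(3.5y) = 7413/10000 ≈ 0.741300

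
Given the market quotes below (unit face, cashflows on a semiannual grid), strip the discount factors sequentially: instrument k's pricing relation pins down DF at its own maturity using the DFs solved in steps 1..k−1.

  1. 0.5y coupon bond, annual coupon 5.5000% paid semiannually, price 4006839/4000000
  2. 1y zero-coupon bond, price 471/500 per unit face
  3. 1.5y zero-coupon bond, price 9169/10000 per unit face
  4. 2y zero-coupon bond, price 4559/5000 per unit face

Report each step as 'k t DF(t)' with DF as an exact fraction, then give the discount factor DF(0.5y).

1 1/2 9749/10000
2 1 471/500
3 3/2 9169/10000
4 2 4559/5000
DF(0.5y) = 9749/10000 ≈ 0.974900

step 1 [0.5y] bond c/2=11/400: DF=(4006839/4000000 − 11/400·(0))/(1+11/400) = 9749/10000 ≈ 0.974900
step 2 [1y] zero: DF = P = 471/500 ≈ 0.942000
step 3 [1.5y] zero: DF = P = 9169/10000 ≈ 0.916900
step 4 [2y] zero: DF = P = 4559/5000 ≈ 0.911800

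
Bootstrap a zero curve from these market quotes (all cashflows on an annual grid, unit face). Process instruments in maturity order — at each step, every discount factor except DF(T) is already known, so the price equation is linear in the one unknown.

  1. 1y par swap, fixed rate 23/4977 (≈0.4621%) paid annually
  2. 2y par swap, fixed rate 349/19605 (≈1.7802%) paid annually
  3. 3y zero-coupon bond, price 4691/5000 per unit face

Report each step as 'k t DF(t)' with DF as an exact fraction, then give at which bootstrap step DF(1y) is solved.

step 1 [1y] swap r/1=23/4977: DF=(1 − 23/4977·(0))/(1+23/4977) = 4977/5000 ≈ 0.995400
step 2 [2y] swap r/1=349/19605: DF=(1 − 349/19605·(0.995400))/(1+349/19605) = 9651/10000 ≈ 0.965100
step 3 [3y] zero: DF = P = 4691/5000 ≈ 0.938200

1 1 4977/5000
2 2 9651/10000
3 3 4691/5000
DF(1y) is solved at step 1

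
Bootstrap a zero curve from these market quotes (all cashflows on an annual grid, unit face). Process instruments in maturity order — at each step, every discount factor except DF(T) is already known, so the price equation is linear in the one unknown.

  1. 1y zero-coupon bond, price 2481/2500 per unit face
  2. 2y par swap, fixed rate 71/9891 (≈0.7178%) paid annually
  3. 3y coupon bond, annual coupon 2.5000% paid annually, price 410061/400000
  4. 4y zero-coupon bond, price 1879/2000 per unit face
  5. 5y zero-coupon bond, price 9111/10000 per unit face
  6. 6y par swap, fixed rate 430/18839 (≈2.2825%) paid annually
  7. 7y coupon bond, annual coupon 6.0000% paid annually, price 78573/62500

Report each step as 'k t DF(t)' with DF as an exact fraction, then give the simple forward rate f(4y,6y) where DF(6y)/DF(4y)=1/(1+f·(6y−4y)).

step 1 [1y] zero: DF = P = 2481/2500 ≈ 0.992400
step 2 [2y] swap r/1=71/9891: DF=(1 − 71/9891·(0.992400))/(1+71/9891) = 4929/5000 ≈ 0.985800
step 3 [3y] bond c/1=1/40: DF=(410061/400000 − 1/40·(0.992400+0.985800))/(1+1/40) = 9519/10000 ≈ 0.951900
step 4 [4y] zero: DF = P = 1879/2000 ≈ 0.939500
step 5 [5y] zero: DF = P = 9111/10000 ≈ 0.911100
step 6 [6y] swap r/1=430/18839: DF=(1 − 430/18839·(0.992400+0.985800+0.951900+0.939500+0.911100))/(1+430/18839) = 871/1000 ≈ 0.871000
step 7 [7y] bond c/1=3/50: DF=(78573/62500 − 3/50·(0.992400+0.985800+0.951900+0.939500+0.911100+0.871000))/(1+3/50) = 8661/10000 ≈ 0.866100

1 1 2481/2500
2 2 4929/5000
3 3 9519/10000
4 4 1879/2000
5 5 9111/10000
6 6 871/1000
7 7 8661/10000
f(4y,6y) = ((1879/2000)/(871/1000) − 1)/(2) = 137/3484 ≈ 3.9323%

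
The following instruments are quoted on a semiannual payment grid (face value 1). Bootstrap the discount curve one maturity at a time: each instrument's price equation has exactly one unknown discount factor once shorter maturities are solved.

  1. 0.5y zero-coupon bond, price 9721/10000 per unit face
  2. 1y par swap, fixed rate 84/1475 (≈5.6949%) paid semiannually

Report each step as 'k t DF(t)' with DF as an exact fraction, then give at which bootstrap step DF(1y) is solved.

1 1/2 9721/10000
2 1 4727/5000
DF(1y) is solved at step 2

step 1 [0.5y] zero: DF = P = 9721/10000 ≈ 0.972100
step 2 [1y] swap r/2=42/1475: DF=(1 − 42/1475·(0.972100))/(1+42/1475) = 4727/5000 ≈ 0.945400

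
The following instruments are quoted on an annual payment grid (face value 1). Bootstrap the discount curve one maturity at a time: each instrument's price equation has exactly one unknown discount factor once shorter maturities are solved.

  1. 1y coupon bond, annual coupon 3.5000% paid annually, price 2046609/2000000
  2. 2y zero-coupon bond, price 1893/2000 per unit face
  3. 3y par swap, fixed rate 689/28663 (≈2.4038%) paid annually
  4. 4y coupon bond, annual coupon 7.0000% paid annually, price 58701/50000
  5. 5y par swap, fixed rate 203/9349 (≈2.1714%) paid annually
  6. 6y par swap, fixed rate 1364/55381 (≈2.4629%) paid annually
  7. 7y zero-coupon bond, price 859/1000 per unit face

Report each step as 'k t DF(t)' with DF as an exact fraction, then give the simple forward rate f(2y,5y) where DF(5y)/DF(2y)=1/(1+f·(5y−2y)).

step 1 [1y] bond c/1=7/200: DF=(2046609/2000000 − 7/200·(0))/(1+7/200) = 9887/10000 ≈ 0.988700
step 2 [2y] zero: DF = P = 1893/2000 ≈ 0.946500
step 3 [3y] swap r/1=689/28663: DF=(1 − 689/28663·(0.988700+0.946500))/(1+689/28663) = 9311/10000 ≈ 0.931100
step 4 [4y] bond c/1=7/100: DF=(58701/50000 − 7/100·(0.988700+0.946500+0.931100))/(1+7/100) = 9097/10000 ≈ 0.909700
step 5 [5y] swap r/1=203/9349: DF=(1 − 203/9349·(0.988700+0.946500+0.931100+0.909700))/(1+203/9349) = 1797/2000 ≈ 0.898500
step 6 [6y] swap r/1=1364/55381: DF=(1 − 1364/55381·(0.988700+0.946500+0.931100+0.909700+0.898500))/(1+1364/55381) = 2159/2500 ≈ 0.863600
step 7 [7y] zero: DF = P = 859/1000 ≈ 0.859000

1 1 9887/10000
2 2 1893/2000
3 3 9311/10000
4 4 9097/10000
5 5 1797/2000
6 6 2159/2500
7 7 859/1000
f(2y,5y) = ((1893/2000)/(1797/2000) − 1)/(3) = 32/1797 ≈ 1.7807%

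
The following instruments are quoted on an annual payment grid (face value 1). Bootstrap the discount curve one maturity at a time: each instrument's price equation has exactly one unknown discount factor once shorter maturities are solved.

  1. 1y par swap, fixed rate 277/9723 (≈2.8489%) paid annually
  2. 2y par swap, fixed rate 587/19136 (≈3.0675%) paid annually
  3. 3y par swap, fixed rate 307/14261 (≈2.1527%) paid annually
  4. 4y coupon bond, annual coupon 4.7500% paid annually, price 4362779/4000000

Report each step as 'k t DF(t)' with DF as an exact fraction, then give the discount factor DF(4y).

1 1 9723/10000
2 2 9413/10000
3 3 4693/5000
4 4 9119/10000
DF(4y) = 9119/10000 ≈ 0.911900

step 1 [1y] swap r/1=277/9723: DF=(1 − 277/9723·(0))/(1+277/9723) = 9723/10000 ≈ 0.972300
step 2 [2y] swap r/1=587/19136: DF=(1 − 587/19136·(0.972300))/(1+587/19136) = 9413/10000 ≈ 0.941300
step 3 [3y] swap r/1=307/14261: DF=(1 − 307/14261·(0.972300+0.941300))/(1+307/14261) = 4693/5000 ≈ 0.938600
step 4 [4y] bond c/1=19/400: DF=(4362779/4000000 − 19/400·(0.972300+0.941300+0.938600))/(1+19/400) = 9119/10000 ≈ 0.911900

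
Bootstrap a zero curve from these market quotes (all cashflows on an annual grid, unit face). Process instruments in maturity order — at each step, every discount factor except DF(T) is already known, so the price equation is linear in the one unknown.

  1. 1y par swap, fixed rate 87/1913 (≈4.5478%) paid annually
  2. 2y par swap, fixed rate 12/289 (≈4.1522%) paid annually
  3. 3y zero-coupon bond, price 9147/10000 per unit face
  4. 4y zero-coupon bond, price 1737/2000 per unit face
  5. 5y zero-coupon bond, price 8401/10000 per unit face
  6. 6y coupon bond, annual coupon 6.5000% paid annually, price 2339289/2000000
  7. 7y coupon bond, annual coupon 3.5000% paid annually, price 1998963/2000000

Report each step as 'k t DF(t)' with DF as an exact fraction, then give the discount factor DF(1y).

1 1 1913/2000
2 2 461/500
3 3 9147/10000
4 4 1737/2000
5 5 8401/10000
6 6 1647/2000
7 7 491/625
DF(1y) = 1913/2000 ≈ 0.956500

step 1 [1y] swap r/1=87/1913: DF=(1 − 87/1913·(0))/(1+87/1913) = 1913/2000 ≈ 0.956500
step 2 [2y] swap r/1=12/289: DF=(1 − 12/289·(0.956500))/(1+12/289) = 461/500 ≈ 0.922000
step 3 [3y] zero: DF = P = 9147/10000 ≈ 0.914700
step 4 [4y] zero: DF = P = 1737/2000 ≈ 0.868500
step 5 [5y] zero: DF = P = 8401/10000 ≈ 0.840100
step 6 [6y] bond c/1=13/200: DF=(2339289/2000000 − 13/200·(0.956500+0.922000+0.914700+0.868500+0.840100))/(1+13/200) = 1647/2000 ≈ 0.823500
step 7 [7y] bond c/1=7/200: DF=(1998963/2000000 − 7/200·(0.956500+0.922000+0.914700+0.868500+0.840100+0.823500))/(1+7/200) = 491/625 ≈ 0.785600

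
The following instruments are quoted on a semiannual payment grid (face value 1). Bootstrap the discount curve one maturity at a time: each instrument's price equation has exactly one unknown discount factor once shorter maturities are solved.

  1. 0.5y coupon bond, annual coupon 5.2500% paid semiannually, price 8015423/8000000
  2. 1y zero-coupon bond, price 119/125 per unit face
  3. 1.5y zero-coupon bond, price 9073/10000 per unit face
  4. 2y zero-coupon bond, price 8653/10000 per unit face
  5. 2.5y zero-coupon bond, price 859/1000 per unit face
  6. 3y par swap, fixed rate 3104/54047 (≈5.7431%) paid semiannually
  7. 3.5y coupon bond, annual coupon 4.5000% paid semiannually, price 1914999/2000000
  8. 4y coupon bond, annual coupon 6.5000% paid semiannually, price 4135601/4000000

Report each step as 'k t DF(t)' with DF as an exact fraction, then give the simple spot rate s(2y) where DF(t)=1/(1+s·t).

1 1/2 9763/10000
2 1 119/125
3 3/2 9073/10000
4 2 8653/10000
5 5/2 859/1000
6 3 528/625
7 7/2 327/400
8 4 1611/2000
s(2y) = (1/(8653/10000) − 1)/(2) = 1347/17306 ≈ 7.7834%

step 1 [0.5y] bond c/2=21/800: DF=(8015423/8000000 − 21/800·(0))/(1+21/800) = 9763/10000 ≈ 0.976300
step 2 [1y] zero: DF = P = 119/125 ≈ 0.952000
step 3 [1.5y] zero: DF = P = 9073/10000 ≈ 0.907300
step 4 [2y] zero: DF = P = 8653/10000 ≈ 0.865300
step 5 [2.5y] zero: DF = P = 859/1000 ≈ 0.859000
step 6 [3y] swap r/2=1552/54047: DF=(1 − 1552/54047·(0.976300+0.952000+0.907300+0.865300+0.859000))/(1+1552/54047) = 528/625 ≈ 0.844800
step 7 [3.5y] bond c/2=9/400: DF=(1914999/2000000 − 9/400·(0.976300+0.952000+0.907300+0.865300+0.859000+0.844800))/(1+9/400) = 327/400 ≈ 0.817500
step 8 [4y] bond c/2=13/400: DF=(4135601/4000000 − 13/400·(0.976300+0.952000+0.907300+0.865300+0.859000+0.844800+0.817500))/(1+13/400) = 1611/2000 ≈ 0.805500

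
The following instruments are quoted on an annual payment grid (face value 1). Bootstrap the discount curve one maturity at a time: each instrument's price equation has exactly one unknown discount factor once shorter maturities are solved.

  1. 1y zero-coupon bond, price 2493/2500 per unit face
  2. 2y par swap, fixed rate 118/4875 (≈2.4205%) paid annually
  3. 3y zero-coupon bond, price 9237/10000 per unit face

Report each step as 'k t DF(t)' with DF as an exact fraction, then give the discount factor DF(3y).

step 1 [1y] zero: DF = P = 2493/2500 ≈ 0.997200
step 2 [2y] swap r/1=118/4875: DF=(1 − 118/4875·(0.997200))/(1+118/4875) = 1191/1250 ≈ 0.952800
step 3 [3y] zero: DF = P = 9237/10000 ≈ 0.923700

1 1 2493/2500
2 2 1191/1250
3 3 9237/10000
DF(3y) = 9237/10000 ≈ 0.923700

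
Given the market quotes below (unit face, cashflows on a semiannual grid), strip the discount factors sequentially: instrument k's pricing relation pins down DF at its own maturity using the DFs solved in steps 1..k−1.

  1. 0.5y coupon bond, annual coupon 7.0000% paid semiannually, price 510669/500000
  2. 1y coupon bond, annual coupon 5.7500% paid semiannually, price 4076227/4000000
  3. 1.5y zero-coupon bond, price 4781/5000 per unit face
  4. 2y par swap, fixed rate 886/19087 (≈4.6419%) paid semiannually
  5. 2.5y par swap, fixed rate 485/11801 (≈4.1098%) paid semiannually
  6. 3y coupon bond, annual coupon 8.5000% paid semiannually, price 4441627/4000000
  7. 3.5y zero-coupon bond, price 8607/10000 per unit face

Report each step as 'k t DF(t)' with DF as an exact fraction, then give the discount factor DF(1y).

step 1 [0.5y] bond c/2=7/200: DF=(510669/500000 − 7/200·(0))/(1+7/200) = 2467/2500 ≈ 0.986800
step 2 [1y] bond c/2=23/800: DF=(4076227/4000000 − 23/800·(0.986800))/(1+23/800) = 963/1000 ≈ 0.963000
step 3 [1.5y] zero: DF = P = 4781/5000 ≈ 0.956200
step 4 [2y] swap r/2=443/19087: DF=(1 − 443/19087·(0.986800+0.963000+0.956200))/(1+443/19087) = 4557/5000 ≈ 0.911400
step 5 [2.5y] swap r/2=485/23602: DF=(1 − 485/23602·(0.986800+0.963000+0.956200+0.911400))/(1+485/23602) = 903/1000 ≈ 0.903000
step 6 [3y] bond c/2=17/400: DF=(4441627/4000000 − 17/400·(0.986800+0.963000+0.956200+0.911400+0.903000))/(1+17/400) = 8727/10000 ≈ 0.872700
step 7 [3.5y] zero: DF = P = 8607/10000 ≈ 0.860700

1 1/2 2467/2500
2 1 963/1000
3 3/2 4781/5000
4 2 4557/5000
5 5/2 903/1000
6 3 8727/10000
7 7/2 8607/10000
DF(1y) = 963/1000 ≈ 0.963000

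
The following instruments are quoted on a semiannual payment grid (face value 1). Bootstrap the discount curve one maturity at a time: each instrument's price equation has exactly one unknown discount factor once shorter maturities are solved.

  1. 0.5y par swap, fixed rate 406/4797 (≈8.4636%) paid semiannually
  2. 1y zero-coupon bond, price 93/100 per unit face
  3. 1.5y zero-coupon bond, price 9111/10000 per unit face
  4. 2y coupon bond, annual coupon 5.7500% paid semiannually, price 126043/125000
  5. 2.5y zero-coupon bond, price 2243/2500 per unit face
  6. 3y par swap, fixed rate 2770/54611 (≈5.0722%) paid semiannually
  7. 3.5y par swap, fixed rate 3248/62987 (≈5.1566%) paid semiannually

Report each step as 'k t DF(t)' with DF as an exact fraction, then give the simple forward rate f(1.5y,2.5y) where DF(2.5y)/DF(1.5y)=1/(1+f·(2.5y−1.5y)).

1 1/2 4797/5000
2 1 93/100
3 3/2 9111/10000
4 2 9019/10000
5 5/2 2243/2500
6 3 1723/2000
7 7/2 1047/1250
f(1.5y,2.5y) = ((9111/10000)/(2243/2500) − 1)/(1) = 139/8972 ≈ 1.5493%

step 1 [0.5y] swap r/2=203/4797: DF=(1 − 203/4797·(0))/(1+203/4797) = 4797/5000 ≈ 0.959400
step 2 [1y] zero: DF = P = 93/100 ≈ 0.930000
step 3 [1.5y] zero: DF = P = 9111/10000 ≈ 0.911100
step 4 [2y] bond c/2=23/800: DF=(126043/125000 − 23/800·(0.959400+0.930000+0.911100))/(1+23/800) = 9019/10000 ≈ 0.901900
step 5 [2.5y] zero: DF = P = 2243/2500 ≈ 0.897200
step 6 [3y] swap r/2=1385/54611: DF=(1 − 1385/54611·(0.959400+0.930000+0.911100+0.901900+0.897200))/(1+1385/54611) = 1723/2000 ≈ 0.861500
step 7 [3.5y] swap r/2=1624/62987: DF=(1 − 1624/62987·(0.959400+0.930000+0.911100+0.901900+0.897200+0.861500))/(1+1624/62987) = 1047/1250 ≈ 0.837600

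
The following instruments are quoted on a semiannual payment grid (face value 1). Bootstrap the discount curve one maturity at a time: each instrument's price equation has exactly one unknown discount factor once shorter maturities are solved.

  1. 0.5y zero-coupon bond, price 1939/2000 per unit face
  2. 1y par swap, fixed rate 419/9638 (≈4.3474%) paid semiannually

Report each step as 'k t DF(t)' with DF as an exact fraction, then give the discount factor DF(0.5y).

step 1 [0.5y] zero: DF = P = 1939/2000 ≈ 0.969500
step 2 [1y] swap r/2=419/19276: DF=(1 − 419/19276·(0.969500))/(1+419/19276) = 9581/10000 ≈ 0.958100

1 1/2 1939/2000
2 1 9581/10000
DF(0.5y) = 1939/2000 ≈ 0.969500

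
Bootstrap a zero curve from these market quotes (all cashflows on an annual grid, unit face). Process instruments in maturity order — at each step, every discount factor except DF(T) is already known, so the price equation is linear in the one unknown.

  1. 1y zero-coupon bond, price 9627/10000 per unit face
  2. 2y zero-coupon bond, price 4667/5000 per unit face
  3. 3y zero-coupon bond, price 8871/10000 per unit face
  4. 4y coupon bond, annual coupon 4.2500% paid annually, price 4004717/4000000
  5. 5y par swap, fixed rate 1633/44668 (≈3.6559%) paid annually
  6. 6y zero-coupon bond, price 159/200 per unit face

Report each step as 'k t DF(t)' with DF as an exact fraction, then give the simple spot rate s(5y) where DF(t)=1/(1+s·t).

step 1 [1y] zero: DF = P = 9627/10000 ≈ 0.962700
step 2 [2y] zero: DF = P = 4667/5000 ≈ 0.933400
step 3 [3y] zero: DF = P = 8871/10000 ≈ 0.887100
step 4 [4y] bond c/1=17/400: DF=(4004717/4000000 − 17/400·(0.962700+0.933400+0.887100))/(1+17/400) = 8469/10000 ≈ 0.846900
step 5 [5y] swap r/1=1633/44668: DF=(1 − 1633/44668·(0.962700+0.933400+0.887100+0.846900))/(1+1633/44668) = 8367/10000 ≈ 0.836700
step 6 [6y] zero: DF = P = 159/200 ≈ 0.795000

1 1 9627/10000
2 2 4667/5000
3 3 8871/10000
4 4 8469/10000
5 5 8367/10000
6 6 159/200
s(5y) = (1/(8367/10000) − 1)/(5) = 1633/41835 ≈ 3.9034%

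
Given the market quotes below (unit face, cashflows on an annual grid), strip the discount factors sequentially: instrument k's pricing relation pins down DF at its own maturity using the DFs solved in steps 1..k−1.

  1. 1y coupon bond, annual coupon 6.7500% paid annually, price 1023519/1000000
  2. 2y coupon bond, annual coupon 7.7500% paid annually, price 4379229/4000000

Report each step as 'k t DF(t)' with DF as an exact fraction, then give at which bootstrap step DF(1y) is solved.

step 1 [1y] bond c/1=27/400: DF=(1023519/1000000 − 27/400·(0))/(1+27/400) = 2397/2500 ≈ 0.958800
step 2 [2y] bond c/1=31/400: DF=(4379229/4000000 − 31/400·(0.958800))/(1+31/400) = 9471/10000 ≈ 0.947100

1 1 2397/2500
2 2 9471/10000
DF(1y) is solved at step 1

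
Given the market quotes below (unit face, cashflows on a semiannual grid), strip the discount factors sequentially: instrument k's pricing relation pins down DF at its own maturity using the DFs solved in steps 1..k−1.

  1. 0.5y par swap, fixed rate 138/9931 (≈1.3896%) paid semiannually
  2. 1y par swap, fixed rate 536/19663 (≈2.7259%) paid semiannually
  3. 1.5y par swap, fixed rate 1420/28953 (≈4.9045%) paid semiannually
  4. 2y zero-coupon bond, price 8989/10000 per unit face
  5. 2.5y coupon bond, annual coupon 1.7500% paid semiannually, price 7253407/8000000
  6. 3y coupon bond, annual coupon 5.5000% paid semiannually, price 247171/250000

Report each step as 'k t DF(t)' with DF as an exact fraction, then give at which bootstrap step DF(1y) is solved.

1 1/2 9931/10000
2 1 2433/2500
3 3/2 929/1000
4 2 8989/10000
5 5/2 8659/10000
6 3 67/80
DF(1y) is solved at step 2

step 1 [0.5y] swap r/2=69/9931: DF=(1 − 69/9931·(0))/(1+69/9931) = 9931/10000 ≈ 0.993100
step 2 [1y] swap r/2=268/19663: DF=(1 − 268/19663·(0.993100))/(1+268/19663) = 2433/2500 ≈ 0.973200
step 3 [1.5y] swap r/2=710/28953: DF=(1 − 710/28953·(0.993100+0.973200))/(1+710/28953) = 929/1000 ≈ 0.929000
step 4 [2y] zero: DF = P = 8989/10000 ≈ 0.898900
step 5 [2.5y] bond c/2=7/800: DF=(7253407/8000000 − 7/800·(0.993100+0.973200+0.929000+0.898900))/(1+7/800) = 8659/10000 ≈ 0.865900
step 6 [3y] bond c/2=11/400: DF=(247171/250000 − 11/400·(0.993100+0.973200+0.929000+0.898900+0.865900))/(1+11/400) = 67/80 ≈ 0.837500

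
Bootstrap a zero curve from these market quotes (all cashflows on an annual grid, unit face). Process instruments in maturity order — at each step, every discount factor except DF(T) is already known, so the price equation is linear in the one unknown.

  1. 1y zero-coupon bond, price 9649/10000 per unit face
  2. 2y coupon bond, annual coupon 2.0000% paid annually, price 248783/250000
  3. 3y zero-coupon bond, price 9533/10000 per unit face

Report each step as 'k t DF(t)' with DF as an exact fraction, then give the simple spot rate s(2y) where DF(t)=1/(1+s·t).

step 1 [1y] zero: DF = P = 9649/10000 ≈ 0.964900
step 2 [2y] bond c/1=1/50: DF=(248783/250000 − 1/50·(0.964900))/(1+1/50) = 9567/10000 ≈ 0.956700
step 3 [3y] zero: DF = P = 9533/10000 ≈ 0.953300

1 1 9649/10000
2 2 9567/10000
3 3 9533/10000
s(2y) = (1/(9567/10000) − 1)/(2) = 433/19134 ≈ 2.2630%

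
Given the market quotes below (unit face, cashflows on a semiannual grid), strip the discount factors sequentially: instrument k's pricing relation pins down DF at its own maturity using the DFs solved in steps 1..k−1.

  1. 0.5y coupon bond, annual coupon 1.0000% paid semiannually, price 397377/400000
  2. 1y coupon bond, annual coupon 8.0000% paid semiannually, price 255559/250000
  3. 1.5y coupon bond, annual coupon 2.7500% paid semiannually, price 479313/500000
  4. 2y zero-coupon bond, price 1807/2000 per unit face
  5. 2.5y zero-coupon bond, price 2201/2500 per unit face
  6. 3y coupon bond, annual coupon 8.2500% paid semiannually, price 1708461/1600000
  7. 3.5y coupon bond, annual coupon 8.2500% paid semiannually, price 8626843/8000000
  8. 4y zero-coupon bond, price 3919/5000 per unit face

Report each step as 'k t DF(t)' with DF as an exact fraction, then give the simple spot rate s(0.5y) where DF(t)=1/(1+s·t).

step 1 [0.5y] bond c/2=1/200: DF=(397377/400000 − 1/200·(0))/(1+1/200) = 1977/2000 ≈ 0.988500
step 2 [1y] bond c/2=1/25: DF=(255559/250000 − 1/25·(0.988500))/(1+1/25) = 9449/10000 ≈ 0.944900
step 3 [1.5y] bond c/2=11/800: DF=(479313/500000 − 11/800·(0.988500+0.944900))/(1+11/800) = 4597/5000 ≈ 0.919400
step 4 [2y] zero: DF = P = 1807/2000 ≈ 0.903500
step 5 [2.5y] zero: DF = P = 2201/2500 ≈ 0.880400
step 6 [3y] bond c/2=33/800: DF=(1708461/1600000 − 33/800·(0.988500+0.944900+0.919400+0.903500+0.880400))/(1+33/800) = 4209/5000 ≈ 0.841800
step 7 [3.5y] bond c/2=33/800: DF=(8626843/8000000 − 33/800·(0.988500+0.944900+0.919400+0.903500+0.880400+0.841800))/(1+33/800) = 4093/5000 ≈ 0.818600
step 8 [4y] zero: DF = P = 3919/5000 ≈ 0.783800

1 1/2 1977/2000
2 1 9449/10000
3 3/2 4597/5000
4 2 1807/2000
5 5/2 2201/2500
6 3 4209/5000
7 7/2 4093/5000
8 4 3919/5000
s(0.5y) = (1/(1977/2000) − 1)/(1/2) = 46/1977 ≈ 2.3268%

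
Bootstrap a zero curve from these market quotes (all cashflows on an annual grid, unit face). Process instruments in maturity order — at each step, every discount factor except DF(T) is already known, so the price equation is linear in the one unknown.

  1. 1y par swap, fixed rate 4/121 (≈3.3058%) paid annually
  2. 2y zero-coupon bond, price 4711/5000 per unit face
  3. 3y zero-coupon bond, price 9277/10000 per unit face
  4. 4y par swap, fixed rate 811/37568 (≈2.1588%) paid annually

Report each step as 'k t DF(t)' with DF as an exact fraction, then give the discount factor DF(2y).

1 1 121/125
2 2 4711/5000
3 3 9277/10000
4 4 9189/10000
DF(2y) = 4711/5000 ≈ 0.942200

step 1 [1y] swap r/1=4/121: DF=(1 − 4/121·(0))/(1+4/121) = 121/125 ≈ 0.968000
step 2 [2y] zero: DF = P = 4711/5000 ≈ 0.942200
step 3 [3y] zero: DF = P = 9277/10000 ≈ 0.927700
step 4 [4y] swap r/1=811/37568: DF=(1 − 811/37568·(0.968000+0.942200+0.927700))/(1+811/37568) = 9189/10000 ≈ 0.918900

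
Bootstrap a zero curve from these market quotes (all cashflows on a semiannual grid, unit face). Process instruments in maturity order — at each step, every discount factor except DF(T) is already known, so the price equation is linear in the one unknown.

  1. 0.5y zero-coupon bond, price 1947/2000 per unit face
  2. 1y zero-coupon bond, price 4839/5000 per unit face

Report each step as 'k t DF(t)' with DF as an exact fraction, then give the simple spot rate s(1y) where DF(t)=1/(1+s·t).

1 1/2 1947/2000
2 1 4839/5000
s(1y) = (1/(4839/5000) − 1)/(1) = 161/4839 ≈ 3.3271%

step 1 [0.5y] zero: DF = P = 1947/2000 ≈ 0.973500
step 2 [1y] zero: DF = P = 4839/5000 ≈ 0.967800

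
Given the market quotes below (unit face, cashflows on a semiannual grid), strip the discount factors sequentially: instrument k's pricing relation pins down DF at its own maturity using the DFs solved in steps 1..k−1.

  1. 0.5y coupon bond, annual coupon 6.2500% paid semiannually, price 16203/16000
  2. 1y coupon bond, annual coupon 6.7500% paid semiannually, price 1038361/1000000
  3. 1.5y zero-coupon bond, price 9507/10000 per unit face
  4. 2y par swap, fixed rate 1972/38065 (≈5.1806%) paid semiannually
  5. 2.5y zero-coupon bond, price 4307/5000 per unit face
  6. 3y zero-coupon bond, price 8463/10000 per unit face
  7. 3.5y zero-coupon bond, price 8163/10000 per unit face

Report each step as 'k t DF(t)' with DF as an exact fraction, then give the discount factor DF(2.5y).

step 1 [0.5y] bond c/2=1/32: DF=(16203/16000 − 1/32·(0))/(1+1/32) = 491/500 ≈ 0.982000
step 2 [1y] bond c/2=27/800: DF=(1038361/1000000 − 27/800·(0.982000))/(1+27/800) = 2431/2500 ≈ 0.972400
step 3 [1.5y] zero: DF = P = 9507/10000 ≈ 0.950700
step 4 [2y] swap r/2=986/38065: DF=(1 − 986/38065·(0.982000+0.972400+0.950700))/(1+986/38065) = 4507/5000 ≈ 0.901400
step 5 [2.5y] zero: DF = P = 4307/5000 ≈ 0.861400
step 6 [3y] zero: DF = P = 8463/10000 ≈ 0.846300
step 7 [3.5y] zero: DF = P = 8163/10000 ≈ 0.816300

1 1/2 491/500
2 1 2431/2500
3 3/2 9507/10000
4 2 4507/5000
5 5/2 4307/5000
6 3 8463/10000
7 7/2 8163/10000
DF(2.5y) = 4307/5000 ≈ 0.861400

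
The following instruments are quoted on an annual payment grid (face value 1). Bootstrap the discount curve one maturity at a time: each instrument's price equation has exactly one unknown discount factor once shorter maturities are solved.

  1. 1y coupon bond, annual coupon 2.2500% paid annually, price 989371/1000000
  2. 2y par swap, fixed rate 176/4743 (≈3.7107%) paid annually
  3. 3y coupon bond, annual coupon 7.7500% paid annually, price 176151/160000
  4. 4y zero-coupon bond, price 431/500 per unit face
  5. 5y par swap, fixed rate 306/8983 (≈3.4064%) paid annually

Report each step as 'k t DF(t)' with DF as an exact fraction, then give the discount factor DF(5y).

1 1 2419/2500
2 2 581/625
3 3 8853/10000
4 4 431/500
5 5 847/1000
DF(5y) = 847/1000 ≈ 0.847000

step 1 [1y] bond c/1=9/400: DF=(989371/1000000 − 9/400·(0))/(1+9/400) = 2419/2500 ≈ 0.967600
step 2 [2y] swap r/1=176/4743: DF=(1 − 176/4743·(0.967600))/(1+176/4743) = 581/625 ≈ 0.929600
step 3 [3y] bond c/1=31/400: DF=(176151/160000 − 31/400·(0.967600+0.929600))/(1+31/400) = 8853/10000 ≈ 0.885300
step 4 [4y] zero: DF = P = 431/500 ≈ 0.862000
step 5 [5y] swap r/1=306/8983: DF=(1 − 306/8983·(0.967600+0.929600+0.885300+0.862000))/(1+306/8983) = 847/1000 ≈ 0.847000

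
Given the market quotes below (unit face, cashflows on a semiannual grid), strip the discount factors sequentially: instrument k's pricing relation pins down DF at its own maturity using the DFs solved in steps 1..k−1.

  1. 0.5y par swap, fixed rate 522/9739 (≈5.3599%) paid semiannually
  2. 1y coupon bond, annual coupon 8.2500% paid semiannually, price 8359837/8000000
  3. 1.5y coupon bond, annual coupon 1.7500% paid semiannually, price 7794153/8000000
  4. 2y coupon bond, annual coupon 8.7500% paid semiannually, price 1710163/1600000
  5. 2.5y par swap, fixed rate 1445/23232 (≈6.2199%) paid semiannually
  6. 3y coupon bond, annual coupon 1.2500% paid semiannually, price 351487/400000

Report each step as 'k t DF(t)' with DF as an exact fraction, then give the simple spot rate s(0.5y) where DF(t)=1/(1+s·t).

1 1/2 9739/10000
2 1 193/200
3 3/2 949/1000
4 2 903/1000
5 5/2 1711/2000
6 3 2111/2500
s(0.5y) = (1/(9739/10000) − 1)/(1/2) = 522/9739 ≈ 5.3599%

step 1 [0.5y] swap r/2=261/9739: DF=(1 − 261/9739·(0))/(1+261/9739) = 9739/10000 ≈ 0.973900
step 2 [1y] bond c/2=33/800: DF=(8359837/8000000 − 33/800·(0.973900))/(1+33/800) = 193/200 ≈ 0.965000
step 3 [1.5y] bond c/2=7/800: DF=(7794153/8000000 − 7/800·(0.973900+0.965000))/(1+7/800) = 949/1000 ≈ 0.949000
step 4 [2y] bond c/2=7/160: DF=(1710163/1600000 − 7/160·(0.973900+0.965000+0.949000))/(1+7/160) = 903/1000 ≈ 0.903000
step 5 [2.5y] swap r/2=1445/46464: DF=(1 − 1445/46464·(0.973900+0.965000+0.949000+0.903000))/(1+1445/46464) = 1711/2000 ≈ 0.855500
step 6 [3y] bond c/2=1/160: DF=(351487/400000 − 1/160·(0.973900+0.965000+0.949000+0.903000+0.855500))/(1+1/160) = 2111/2500 ≈ 0.844400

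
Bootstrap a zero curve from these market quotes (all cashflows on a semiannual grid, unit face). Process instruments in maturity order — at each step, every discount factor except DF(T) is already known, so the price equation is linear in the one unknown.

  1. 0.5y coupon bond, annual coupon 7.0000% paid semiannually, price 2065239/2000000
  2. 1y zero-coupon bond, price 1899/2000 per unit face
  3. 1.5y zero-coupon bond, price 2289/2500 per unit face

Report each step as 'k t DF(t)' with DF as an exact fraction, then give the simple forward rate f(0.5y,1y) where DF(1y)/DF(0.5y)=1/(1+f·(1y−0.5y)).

1 1/2 9977/10000
2 1 1899/2000
3 3/2 2289/2500
f(0.5y,1y) = ((9977/10000)/(1899/2000) − 1)/(1/2) = 964/9495 ≈ 10.1527%

step 1 [0.5y] bond c/2=7/200: DF=(2065239/2000000 − 7/200·(0))/(1+7/200) = 9977/10000 ≈ 0.997700
step 2 [1y] zero: DF = P = 1899/2000 ≈ 0.949500
step 3 [1.5y] zero: DF = P = 2289/2500 ≈ 0.915600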